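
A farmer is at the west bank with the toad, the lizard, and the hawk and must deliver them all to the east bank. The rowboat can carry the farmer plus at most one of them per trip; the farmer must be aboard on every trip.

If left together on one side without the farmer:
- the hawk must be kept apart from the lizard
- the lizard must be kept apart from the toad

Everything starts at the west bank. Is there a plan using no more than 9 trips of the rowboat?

Yes

Yes — this plan uses 7 crossings (≤ 9):
1. Farmer goes to the east bank with the lizard.  [the west bank: the hawk, the toad | the east bank: the lizard]
2. Farmer goes back to the west bank alone.  [the west bank: the hawk, the toad | the east bank: the lizard]
3. Farmer goes to the east bank with the toad.  [the west bank: the hawk | the east bank: the lizard, the toad]
4. Farmer goes back to the west bank with the lizard.  [the west bank: the hawk, the lizard | the east bank: the toad]
5. Farmer goes to the east bank with the hawk.  [the west bank: the lizard | the east bank: the hawk, the toad]
6. Farmer goes back to the west bank alone.  [the west bank: the lizard | the east bank: the hawk, the toad]
7. Farmer goes to the east bank with the lizard.  [the west bank: — | the east bank: the hawk, the lizard, the toad]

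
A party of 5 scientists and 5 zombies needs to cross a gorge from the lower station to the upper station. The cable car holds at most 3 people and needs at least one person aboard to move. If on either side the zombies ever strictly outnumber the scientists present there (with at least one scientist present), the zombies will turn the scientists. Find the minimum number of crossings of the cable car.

Counting alone: each trip to the upper station takes at most 3 across and each return brings at least 1 back, so after t trips out (and t−1 returns) at most 3t − (t−1) of the 10 are across; that first reaches 10 at t = 5, so at least 9 crossings are needed.
The safety rule pushes this higher. Following every safe sequence of crossings, the most of the 10 that can be at the upper station as the cable car arrives there on crossing 9 is 9 — never all 10.
So no plan with fewer than 11 crossings exists, and this one achieves 11:
1. 2 zombies → the upper station.  (the lower station: 5S 3Z; the upper station: 0S 2Z)
2. 1 zombie ← the lower station.  (the lower station: 5S 4Z; the upper station: 0S 1Z)
3. 3 zombies → the upper station.  (the lower station: 5S 1Z; the upper station: 0S 4Z)
4. 1 zombie ← the lower station.  (the lower station: 5S 2Z; the upper station: 0S 3Z)
5. 3 scientists → the upper station.  (the lower station: 2S 2Z; the upper station: 3S 3Z)
6. 1 scientist and 1 zombie ← the lower station.  (the lower station: 3S 3Z; the upper station: 2S 2Z)
7. 3 scientists → the upper station.  (the lower station: 0S 3Z; the upper station: 5S 2Z)
8. 1 zombie ← the lower station.  (the lower station: 0S 4Z; the upper station: 5S 1Z)
9. 2 zombies → the upper station.  (the lower station: 0S 2Z; the upper station: 5S 3Z)
10. 1 zombie ← the lower station.  (the lower station: 0S 3Z; the upper station: 5S 2Z)
11. 3 zombies → the upper station.  (the lower station: 0S 0Z; the upper station: 5S 5Z)

11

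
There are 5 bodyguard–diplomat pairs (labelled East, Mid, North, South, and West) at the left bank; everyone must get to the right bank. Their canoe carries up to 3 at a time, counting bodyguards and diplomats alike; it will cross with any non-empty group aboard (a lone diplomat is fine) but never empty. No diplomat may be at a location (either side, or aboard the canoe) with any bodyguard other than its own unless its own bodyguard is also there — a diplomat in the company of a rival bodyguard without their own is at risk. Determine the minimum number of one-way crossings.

11

Counting alone: each trip to the right bank takes at most 3 across and each return brings at least 1 back, so after t trips out (and t−1 returns) at most 3t − (t−1) of the 10 are across; that first reaches 10 at t = 5, so at least 9 crossings are needed.
The safety rule pushes this higher. Following every safe sequence of crossings, the most of the 10 that can be at the right bank as the canoe arrives there on crossing 9 is 9 — never all 10.
So no plan with fewer than 11 crossings exists, and this one achieves 11:
1. bodyguard East and diplomat East cross → the right bank.
2. bodyguard East crosses ← the left bank.
3. diplomat Mid, diplomat North, and diplomat South cross → the right bank.
4. diplomat East crosses ← the left bank.
5. bodyguard Mid, bodyguard North, and bodyguard South cross → the right bank.
6. bodyguard Mid and diplomat Mid cross ← the left bank.
7. bodyguard East, bodyguard Mid, and bodyguard West cross → the right bank.
8. diplomat North crosses ← the left bank.
9. diplomat East and diplomat Mid cross → the right bank.
10. diplomat East crosses ← the left bank.
11. diplomat East, diplomat North, and diplomat West cross → the right bank.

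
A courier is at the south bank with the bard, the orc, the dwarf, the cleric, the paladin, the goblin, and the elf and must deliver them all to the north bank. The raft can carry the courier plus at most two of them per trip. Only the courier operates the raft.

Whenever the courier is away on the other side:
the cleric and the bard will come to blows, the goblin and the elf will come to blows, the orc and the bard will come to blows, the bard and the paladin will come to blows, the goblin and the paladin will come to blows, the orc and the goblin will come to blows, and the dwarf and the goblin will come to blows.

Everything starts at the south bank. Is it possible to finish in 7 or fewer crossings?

Counting alone: the courier can take at most 2 across per trip to the north bank, so moving all 7 needs at least 4 loaded trips out, with a return between consecutive ones — at least 7 crossings.
The safety rule pushes this higher. Following every safe sequence of crossings, the most of the 7 that can be at the north bank as the raft arrives there on crossing 7 is 6 — never all 7.
So the move cannot be finished within 7 crossings. (The shortest complete plan takes 9:)
1. Courier goes to the north bank with the bard and the goblin.
2. Courier goes back to the south bank alone.
3. Courier goes to the north bank with the cleric.
4. Courier goes back to the south bank with the bard.
5. Courier goes to the north bank with the orc and the paladin.
6. Courier goes back to the south bank with the goblin.
7. Courier goes to the north bank with the dwarf and the elf.
8. Courier goes back to the south bank alone.
9. Courier goes to the north bank with the bard and the goblin.

No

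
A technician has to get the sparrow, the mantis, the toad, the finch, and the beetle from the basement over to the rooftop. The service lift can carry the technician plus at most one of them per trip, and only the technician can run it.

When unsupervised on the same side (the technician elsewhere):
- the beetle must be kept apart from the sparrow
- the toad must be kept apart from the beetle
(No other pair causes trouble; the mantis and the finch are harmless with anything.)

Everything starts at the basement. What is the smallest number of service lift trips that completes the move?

Counting alone: the technician can take at most 1 across per trip to the rooftop, so moving all 5 needs at least 5 loaded trips out, with a return between consecutive ones — at least 9 crossings.
The safety rule pushes this higher. Following every safe sequence of crossings, the most of the 5 that can be at the rooftop as the service lift arrives there on crossing 9 is 4 — never all 5.
So no plan with fewer than 11 crossings exists, and this one achieves 11:
1. Technician goes to the rooftop with the beetle.  [the basement: the finch, the mantis, the sparrow, the toad | the rooftop: the beetle]
2. Technician goes back to the basement alone.  [the basement: the finch, the mantis, the sparrow, the toad | the rooftop: the beetle]
3. Technician goes to the rooftop with the sparrow.  [the basement: the finch, the mantis, the toad | the rooftop: the beetle, the sparrow]
4. Technician goes back to the basement with the beetle.  [the basement: the beetle, the finch, the mantis, the toad | the rooftop: the sparrow]
5. Technician goes to the rooftop with the toad.  [the basement: the beetle, the finch, the mantis | the rooftop: the sparrow, the toad]
6. Technician goes back to the basement alone.  [the basement: the beetle, the finch, the mantis | the rooftop: the sparrow, the toad]
7. Technician goes to the rooftop with the mantis.  [the basement: the beetle, the finch | the rooftop: the mantis, the sparrow, the toad]
8. Technician goes back to the basement alone.  [the basement: the beetle, the finch | the rooftop: the mantis, the sparrow, the toad]
9. Technician goes to the rooftop with the finch.  [the basement: the beetle | the rooftop: the finch, the mantis, the sparrow, the toad]
10. Technician goes back to the basement alone.  [the basement: the beetle | the rooftop: the finch, the mantis, the sparrow, the toad]
11. Technician goes to the rooftop with the beetle.  [the basement: — | the rooftop: the beetle, the finch, the mantis, the sparrow, the toad]

11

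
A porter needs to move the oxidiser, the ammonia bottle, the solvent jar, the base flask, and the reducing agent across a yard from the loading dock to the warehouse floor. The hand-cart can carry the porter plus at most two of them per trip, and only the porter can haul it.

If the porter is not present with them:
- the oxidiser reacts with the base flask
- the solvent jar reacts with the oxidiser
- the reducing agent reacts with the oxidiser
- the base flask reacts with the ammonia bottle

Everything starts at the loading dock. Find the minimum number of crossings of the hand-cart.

Counting alone: the porter can take at most 2 across per trip to the warehouse floor, so moving all 5 needs at least 3 loaded trips out, with a return between consecutive ones — at least 5 crossings.
The plan below uses exactly 5 crossings, so it is optimal:
1. Porter goes to the warehouse floor with the ammonia bottle and the oxidiser.  [the loading dock: the base flask, the reducing agent, the solvent jar | the warehouse floor: the ammonia bottle, the oxidiser]
2. Porter goes back to the loading dock alone.  [the loading dock: the base flask, the reducing agent, the solvent jar | the warehouse floor: the ammonia bottle, the oxidiser]
3. Porter goes to the warehouse floor with the reducing agent and the solvent jar.  [the loading dock: the base flask | the warehouse floor: the ammonia bottle, the oxidiser, the reducing agent, the solvent jar]
4. Porter goes back to the loading dock with the oxidiser.  [the loading dock: the base flask, the oxidiser | the warehouse floor: the ammonia bottle, the reducing agent, the solvent jar]
5. Porter goes to the warehouse floor with the base flask and the oxidiser.  [the loading dock: — | the warehouse floor: the ammonia bottle, the base flask, the oxidiser, the reducing agent, the solvent jar]

5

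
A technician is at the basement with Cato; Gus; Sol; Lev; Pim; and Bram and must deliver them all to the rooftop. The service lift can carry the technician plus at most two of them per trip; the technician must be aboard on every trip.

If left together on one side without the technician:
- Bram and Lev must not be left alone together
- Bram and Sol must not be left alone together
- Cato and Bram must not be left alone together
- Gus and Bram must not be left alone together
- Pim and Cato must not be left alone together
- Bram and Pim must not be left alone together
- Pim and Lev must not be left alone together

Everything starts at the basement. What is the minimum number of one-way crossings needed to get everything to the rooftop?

9

Counting alone: the technician can take at most 2 across per trip to the rooftop, so moving all 6 needs at least 3 loaded trips out, with a return between consecutive ones — at least 5 crossings.
The safety rule pushes this higher. Following every safe sequence of crossings, the most of the 6 that can be at the rooftop as the service lift arrives there on crossings 5, 7 is 4, 5 respectively — never all 6.
So no plan with fewer than 9 crossings exists, and this one achieves 9:
1. Technician goes to the rooftop with Bram and Pim.  [the basement: Cato, Gus, Lev, Sol | the rooftop: Bram, Pim]
2. Technician goes back to the basement with Pim.  [the basement: Cato, Gus, Lev, Pim, Sol | the rooftop: Bram]
3. Technician goes to the rooftop with Cato and Lev.  [the basement: Gus, Pim, Sol | the rooftop: Bram, Cato, Lev]
4. Technician goes back to the basement with Bram.  [the basement: Bram, Gus, Pim, Sol | the rooftop: Cato, Lev]
5. Technician goes to the rooftop with Bram and Gus.  [the basement: Pim, Sol | the rooftop: Bram, Cato, Gus, Lev]
6. Technician goes back to the basement with Bram.  [the basement: Bram, Pim, Sol | the rooftop: Cato, Gus, Lev]
7. Technician goes to the rooftop with Pim and Sol.  [the basement: Bram | the rooftop: Cato, Gus, Lev, Pim, Sol]
8. Technician goes back to the basement with Pim.  [the basement: Bram, Pim | the rooftop: Cato, Gus, Lev, Sol]
9. Technician goes to the rooftop with Bram and Pim.  [the basement: — | the rooftop: Bram, Cato, Gus, Lev, Pim, Sol]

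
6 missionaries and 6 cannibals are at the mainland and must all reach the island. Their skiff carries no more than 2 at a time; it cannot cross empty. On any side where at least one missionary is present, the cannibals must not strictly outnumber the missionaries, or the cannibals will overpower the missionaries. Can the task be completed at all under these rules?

No

Following every safe sequence of crossings from the start, the most of the 12 that can be at the island as the skiff arrives there on crossings 1, 3, 5, 7, 9 is 2, 3, 4, 5, 6 respectively; the best ever achieved is 6 of 12.
From crossing 11 on, no configuration arises that was not already reachable earlier: only 15 distinct safe configurations (who is on which side, and where the skiff is) can ever be reached, none of them has everyone across, and every continuation just revisits them. They are: 0 missionaries + 0 cannibals across (skiff back at the start); 0 missionaries + 1 cannibal across (skiff there); 0 missionaries + 1 cannibal across (skiff back at the start); 0 missionaries + 2 cannibals across (skiff there); 0 missionaries + 2 cannibals across (skiff back at the start); 0 missionaries + 3 cannibals across (skiff there); 0 missionaries + 3 cannibals across (skiff back at the start); 0 missionaries + 4 cannibals across (skiff there); 0 missionaries + 4 cannibals across (skiff back at the start); 0 missionaries + 5 cannibals across (skiff there); 0 missionaries + 5 cannibals across (skiff back at the start); 0 missionaries + 6 cannibals across (skiff there); 1 missionary + 1 cannibal across (skiff there); 1 missionary + 1 cannibal across (skiff back at the start); 2 missionaries + 2 cannibals across (skiff there). So no valid plan exists.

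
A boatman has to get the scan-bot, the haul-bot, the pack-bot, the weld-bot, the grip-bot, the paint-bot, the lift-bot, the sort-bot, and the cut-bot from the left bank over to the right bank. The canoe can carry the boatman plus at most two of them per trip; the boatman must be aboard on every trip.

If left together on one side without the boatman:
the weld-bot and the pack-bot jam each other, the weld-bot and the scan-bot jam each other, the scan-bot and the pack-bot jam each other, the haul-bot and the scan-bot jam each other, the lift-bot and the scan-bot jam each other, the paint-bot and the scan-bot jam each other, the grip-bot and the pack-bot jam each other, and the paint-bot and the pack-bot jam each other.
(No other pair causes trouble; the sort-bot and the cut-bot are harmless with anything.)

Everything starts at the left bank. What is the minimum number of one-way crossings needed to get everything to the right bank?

15

Counting alone: the boatman can take at most 2 across per trip to the right bank, so moving all 9 needs at least 5 loaded trips out, with a return between consecutive ones — at least 9 crossings.
The safety rule pushes this higher. Following every safe sequence of crossings, the most of the 9 that can be at the right bank as the canoe arrives there on crossings 9, 11, 13 is 6, 7, 8 respectively — never all 9.
So no plan with fewer than 15 crossings exists, and this one achieves 15:
1. Boatman goes to the right bank with the pack-bot and the scan-bot.  [the left bank: the cut-bot, the grip-bot, the haul-bot, the lift-bot, the paint-bot, the sort-bot, the weld-bot | the right bank: the pack-bot, the scan-bot]
2. Boatman goes back to the left bank with the scan-bot.  [the left bank: the cut-bot, the grip-bot, the haul-bot, the lift-bot, the paint-bot, the scan-bot, the sort-bot, the weld-bot | the right bank: the pack-bot]
3. Boatman goes to the right bank with the haul-bot and the scan-bot.  [the left bank: the cut-bot, the grip-bot, the lift-bot, the paint-bot, the sort-bot, the weld-bot | the right bank: the haul-bot, the pack-bot, the scan-bot]
4. Boatman goes back to the left bank with the scan-bot.  [the left bank: the cut-bot, the grip-bot, the lift-bot, the paint-bot, the scan-bot, the sort-bot, the weld-bot | the right bank: the haul-bot, the pack-bot]
5. Boatman goes to the right bank with the lift-bot and the scan-bot.  [the left bank: the cut-bot, the grip-bot, the paint-bot, the sort-bot, the weld-bot | the right bank: the haul-bot, the lift-bot, the pack-bot, the scan-bot]
6. Boatman goes back to the left bank with the scan-bot.  [the left bank: the cut-bot, the grip-bot, the paint-bot, the scan-bot, the sort-bot, the weld-bot | the right bank: the haul-bot, the lift-bot, the pack-bot]
7. Boatman goes to the right bank with the scan-bot and the sort-bot.  [the left bank: the cut-bot, the grip-bot, the paint-bot, the weld-bot | the right bank: the haul-bot, the lift-bot, the pack-bot, the scan-bot, the sort-bot]
8. Boatman goes back to the left bank with the scan-bot.  [the left bank: the cut-bot, the grip-bot, the paint-bot, the scan-bot, the weld-bot | the right bank: the haul-bot, the lift-bot, the pack-bot, the sort-bot]
9. Boatman goes to the right bank with the cut-bot and the scan-bot.  [the left bank: the grip-bot, the paint-bot, the weld-bot | the right bank: the cut-bot, the haul-bot, the lift-bot, the pack-bot, the scan-bot, the sort-bot]
10. Boatman goes back to the left bank with the scan-bot.  [the left bank: the grip-bot, the paint-bot, the scan-bot, the weld-bot | the right bank: the cut-bot, the haul-bot, the lift-bot, the pack-bot, the sort-bot]
11. Boatman goes to the right bank with the paint-bot and the weld-bot.  [the left bank: the grip-bot, the scan-bot | the right bank: the cut-bot, the haul-bot, the lift-bot, the pack-bot, the paint-bot, the sort-bot, the weld-bot]
12. Boatman goes back to the left bank with the pack-bot.  [the left bank: the grip-bot, the pack-bot, the scan-bot | the right bank: the cut-bot, the haul-bot, the lift-bot, the paint-bot, the sort-bot, the weld-bot]
13. Boatman goes to the right bank with the grip-bot and the scan-bot.  [the left bank: the pack-bot | the right bank: the cut-bot, the grip-bot, the haul-bot, the lift-bot, the paint-bot, the scan-bot, the sort-bot, the weld-bot]
14. Boatman goes back to the left bank with the scan-bot.  [the left bank: the pack-bot, the scan-bot | the right bank: the cut-bot, the grip-bot, the haul-bot, the lift-bot, the paint-bot, the sort-bot, the weld-bot]
15. Boatman goes to the right bank with the pack-bot and the scan-bot.  [the left bank: — | the right bank: the cut-bot, the grip-bot, the haul-bot, the lift-bot, the pack-bot, the paint-bot, the scan-bot, the sort-bot, the weld-bot]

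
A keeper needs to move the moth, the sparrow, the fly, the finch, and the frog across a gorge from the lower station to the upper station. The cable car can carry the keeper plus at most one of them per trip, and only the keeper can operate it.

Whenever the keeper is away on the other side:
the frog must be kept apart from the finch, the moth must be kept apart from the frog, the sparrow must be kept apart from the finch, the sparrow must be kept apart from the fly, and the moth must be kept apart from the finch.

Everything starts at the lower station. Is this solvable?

No

Whatever the first load, the items left behind include a forbidden pair without the keeper. No opening move is safe, so no plan exists.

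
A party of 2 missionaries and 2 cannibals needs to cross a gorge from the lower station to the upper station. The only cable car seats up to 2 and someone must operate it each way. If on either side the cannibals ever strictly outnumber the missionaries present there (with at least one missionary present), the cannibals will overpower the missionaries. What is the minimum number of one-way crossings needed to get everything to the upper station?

5

Counting alone: each trip to the upper station takes at most 2 across and each return brings at least 1 back, so after t trips out (and t−1 returns) at most 2t − (t−1) of the 4 are across; that first reaches 4 at t = 3, so at least 5 crossings are needed.
The plan below uses exactly 5 crossings, so it is optimal:
1. 2 cannibals → the upper station.  (the lower station: 2M 0C; the upper station: 0M 2C)
2. 1 cannibal ← the lower station.  (the lower station: 2M 1C; the upper station: 0M 1C)
3. 2 missionaries → the upper station.  (the lower station: 0M 1C; the upper station: 2M 1C)
4. 1 cannibal ← the lower station.  (the lower station: 0M 2C; the upper station: 2M 0C)
5. 2 cannibals → the upper station.  (the lower station: 0M 0C; the upper station: 2M 2C)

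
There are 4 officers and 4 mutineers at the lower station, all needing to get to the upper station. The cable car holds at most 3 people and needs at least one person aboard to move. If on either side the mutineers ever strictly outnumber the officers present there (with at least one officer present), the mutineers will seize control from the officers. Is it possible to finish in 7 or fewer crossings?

Counting alone: each trip to the upper station takes at most 3 across and each return brings at least 1 back, so after t trips out (and t−1 returns) at most 3t − (t−1) of the 8 are across; that first reaches 8 at t = 4, so at least 7 crossings are needed.
The safety rule pushes this higher. Following every safe sequence of crossings, the most of the 8 that can be at the upper station as the cable car arrives there on crossing 7 is 7 — never all 8.
So the move cannot be finished within 7 crossings. (The shortest complete plan takes 9:)
1. 2 mutineers → the upper station.  (the lower station: 4O 2M; the upper station: 0O 2M)
2. 1 mutineer ← the lower station.  (the lower station: 4O 3M; the upper station: 0O 1M)
3. 3 mutineers → the upper station.  (the lower station: 4O 0M; the upper station: 0O 4M)
4. 1 mutineer ← the lower station.  (the lower station: 4O 1M; the upper station: 0O 3M)
5. 3 officers → the upper station.  (the lower station: 1O 1M; the upper station: 3O 3M)
6. 1 officer and 1 mutineer ← the lower station.  (the lower station: 2O 2M; the upper station: 2O 2M)
7. 2 officers → the upper station.  (the lower station: 0O 2M; the upper station: 4O 2M)
8. 1 mutineer ← the lower station.  (the lower station: 0O 3M; the upper station: 4O 1M)
9. 3 mutineers → the upper station.  (the lower station: 0O 0M; the upper station: 4O 4M)

No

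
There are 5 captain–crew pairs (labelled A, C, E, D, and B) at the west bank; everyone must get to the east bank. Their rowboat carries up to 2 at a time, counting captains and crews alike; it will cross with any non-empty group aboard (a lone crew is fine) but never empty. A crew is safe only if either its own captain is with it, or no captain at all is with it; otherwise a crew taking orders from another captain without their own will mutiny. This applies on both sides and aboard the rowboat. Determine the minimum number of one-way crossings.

Following every safe sequence of crossings from the start, the most of the 10 that can be at the east bank as the rowboat arrives there on crossings 1, 3, 5, 7 is 2, 3, 4, 5 respectively; the best ever achieved is 5 of 10.
From crossing 9 on, no configuration arises that was not already reachable earlier: only 82 distinct safe configurations (who is on which side, and where the rowboat is) can ever be reached, none of them has everyone across, and every continuation just revisits them. So no valid plan exists.

impossible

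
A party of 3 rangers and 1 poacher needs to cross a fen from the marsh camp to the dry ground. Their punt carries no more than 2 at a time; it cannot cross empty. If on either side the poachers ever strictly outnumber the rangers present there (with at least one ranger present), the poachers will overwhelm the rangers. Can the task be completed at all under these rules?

1. 1 ranger and 1 poacher → the dry ground.  (the marsh camp: 2R 0P; the dry ground: 1R 1P)
2. 1 poacher ← the marsh camp.  (the marsh camp: 2R 1P; the dry ground: 1R 0P)
3. 1 ranger and 1 poacher → the dry ground.  (the marsh camp: 1R 0P; the dry ground: 2R 1P)
4. 1 poacher ← the marsh camp.  (the marsh camp: 1R 1P; the dry ground: 2R 0P)
5. 1 ranger and 1 poacher → the dry ground.  (the marsh camp: 0R 0P; the dry ground: 3R 1P)

Yes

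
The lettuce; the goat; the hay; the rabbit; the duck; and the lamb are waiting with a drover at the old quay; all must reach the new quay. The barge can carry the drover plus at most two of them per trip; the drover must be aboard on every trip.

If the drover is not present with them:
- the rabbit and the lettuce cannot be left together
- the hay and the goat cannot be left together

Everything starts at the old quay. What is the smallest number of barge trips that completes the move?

5

Counting alone: the drover can take at most 2 across per trip to the new quay, so moving all 6 needs at least 3 loaded trips out, with a return between consecutive ones — at least 5 crossings.
The plan below uses exactly 5 crossings, so it is optimal:
1. Drover goes to the new quay with the goat and the lettuce.  [the old quay: the duck, the hay, the lamb, the rabbit | the new quay: the goat, the lettuce]
2. Drover goes back to the old quay alone.  [the old quay: the duck, the hay, the lamb, the rabbit | the new quay: the goat, the lettuce]
3. Drover goes to the new quay with the duck and the lamb.  [the old quay: the hay, the rabbit | the new quay: the duck, the goat, the lamb, the lettuce]
4. Drover goes back to the old quay alone.  [the old quay: the hay, the rabbit | the new quay: the duck, the goat, the lamb, the lettuce]
5. Drover goes to the new quay with the hay and the rabbit.  [the old quay: — | the new quay: the duck, the goat, the hay, the lamb, the lettuce, the rabbit]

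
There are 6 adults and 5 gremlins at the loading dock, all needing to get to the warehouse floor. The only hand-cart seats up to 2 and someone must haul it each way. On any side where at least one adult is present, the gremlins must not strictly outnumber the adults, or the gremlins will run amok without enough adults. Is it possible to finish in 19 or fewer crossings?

Yes — this plan uses 19 crossings (≤ 19):
1. 2 gremlins → the warehouse floor.  (the loading dock: 6A 3G; the warehouse floor: 0A 2G)
2. 1 gremlin ← the loading dock.  (the loading dock: 6A 4G; the warehouse floor: 0A 1G)
3. 2 gremlins → the warehouse floor.  (the loading dock: 6A 2G; the warehouse floor: 0A 3G)
4. 1 gremlin ← the loading dock.  (the loading dock: 6A 3G; the warehouse floor: 0A 2G)
5. 2 adults → the warehouse floor.  (the loading dock: 4A 3G; the warehouse floor: 2A 2G)
6. 1 gremlin ← the loading dock.  (the loading dock: 4A 4G; the warehouse floor: 2A 1G)
7. 1 adult and 1 gremlin → the warehouse floor.  (the loading dock: 3A 3G; the warehouse floor: 3A 2G)
8. 1 adult ← the loading dock.  (the loading dock: 4A 3G; the warehouse floor: 2A 2G)
9. 1 adult and 1 gremlin → the warehouse floor.  (the loading dock: 3A 2G; the warehouse floor: 3A 3G)
10. 1 gremlin ← the loading dock.  (the loading dock: 3A 3G; the warehouse floor: 3A 2G)
11. 1 adult and 1 gremlin → the warehouse floor.  (the loading dock: 2A 2G; the warehouse floor: 4A 3G)
12. 1 adult ← the loading dock.  (the loading dock: 3A 2G; the warehouse floor: 3A 3G)
13. 1 adult and 1 gremlin → the warehouse floor.  (the loading dock: 2A 1G; the warehouse floor: 4A 4G)
14. 1 gremlin ← the loading dock.  (the loading dock: 2A 2G; the warehouse floor: 4A 3G)
15. 1 adult and 1 gremlin → the warehouse floor.  (the loading dock: 1A 1G; the warehouse floor: 5A 4G)
16. 1 adult ← the loading dock.  (the loading dock: 2A 1G; the warehouse floor: 4A 4G)
17. 1 adult and 1 gremlin → the warehouse floor.  (the loading dock: 1A 0G; the warehouse floor: 5A 5G)
18. 1 gremlin ← the loading dock.  (the loading dock: 1A 1G; the warehouse floor: 5A 4G)
19. 1 adult and 1 gremlin → the warehouse floor.  (the loading dock: 0A 0G; the warehouse floor: 6A 5G)

Yes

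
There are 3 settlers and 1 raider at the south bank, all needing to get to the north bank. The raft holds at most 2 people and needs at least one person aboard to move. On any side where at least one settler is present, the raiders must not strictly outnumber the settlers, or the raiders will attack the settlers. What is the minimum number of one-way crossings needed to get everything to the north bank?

5

Counting alone: each trip to the north bank takes at most 2 across and each return brings at least 1 back, so after t trips out (and t−1 returns) at most 2t − (t−1) of the 4 are across; that first reaches 4 at t = 3, so at least 5 crossings are needed.
The plan below uses exactly 5 crossings, so it is optimal:
1. 1 settler and 1 raider → the north bank.  (the south bank: 2S 0R; the north bank: 1S 1R)
2. 1 raider ← the south bank.  (the south bank: 2S 1R; the north bank: 1S 0R)
3. 1 settler and 1 raider → the north bank.  (the south bank: 1S 0R; the north bank: 2S 1R)
4. 1 raider ← the south bank.  (the south bank: 1S 1R; the north bank: 2S 0R)
5. 1 settler and 1 raider → the north bank.  (the south bank: 0S 0R; the north bank: 3S 1R)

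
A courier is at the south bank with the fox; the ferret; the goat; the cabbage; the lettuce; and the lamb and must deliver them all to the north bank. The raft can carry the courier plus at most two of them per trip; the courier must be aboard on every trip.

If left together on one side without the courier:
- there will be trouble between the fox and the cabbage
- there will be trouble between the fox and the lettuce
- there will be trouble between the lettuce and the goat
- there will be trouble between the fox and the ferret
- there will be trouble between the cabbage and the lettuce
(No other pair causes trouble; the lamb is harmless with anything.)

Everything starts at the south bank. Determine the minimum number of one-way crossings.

9

Counting alone: the courier can take at most 2 across per trip to the north bank, so moving all 6 needs at least 3 loaded trips out, with a return between consecutive ones — at least 5 crossings.
The safety rule pushes this higher. Following every safe sequence of crossings, the most of the 6 that can be at the north bank as the raft arrives there on crossings 5, 7 is 4, 5 respectively — never all 6.
So no plan with fewer than 9 crossings exists, and this one achieves 9:
1. Courier goes to the north bank with the fox and the lettuce.
2. Courier goes back to the south bank with the fox.
3. Courier goes to the north bank with the ferret and the fox.
4. Courier goes back to the south bank with the fox.
5. Courier goes to the north bank with the fox and the lamb.
6. Courier goes back to the south bank with the fox.
7. Courier goes to the north bank with the cabbage and the goat.
8. Courier goes back to the south bank with the lettuce.
9. Courier goes to the north bank with the fox and the lettuce.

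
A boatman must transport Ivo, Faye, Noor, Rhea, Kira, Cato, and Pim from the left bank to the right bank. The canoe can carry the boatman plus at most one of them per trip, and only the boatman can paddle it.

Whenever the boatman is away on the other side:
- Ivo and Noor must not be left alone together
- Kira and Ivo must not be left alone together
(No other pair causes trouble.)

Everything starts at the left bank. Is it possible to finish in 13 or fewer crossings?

No

Counting alone: the boatman can take at most 1 across per trip to the right bank, so moving all 7 needs at least 7 loaded trips out, with a return between consecutive ones — at least 13 crossings.
The safety rule pushes this higher. Following every safe sequence of crossings, the most of the 7 that can be at the right bank as the canoe arrives there on crossing 13 is 6 — never all 7.
So the move cannot be finished within 13 crossings. (The shortest complete plan takes 15:)
1. Boatman goes to the right bank with Ivo.  [the left bank: Cato, Faye, Kira, Noor, Pim, Rhea | the right bank: Ivo]
2. Boatman goes back to the left bank alone.  [the left bank: Cato, Faye, Kira, Noor, Pim, Rhea | the right bank: Ivo]
3. Boatman goes to the right bank with Faye.  [the left bank: Cato, Kira, Noor, Pim, Rhea | the right bank: Faye, Ivo]
4. Boatman goes back to the left bank alone.  [the left bank: Cato, Kira, Noor, Pim, Rhea | the right bank: Faye, Ivo]
5. Boatman goes to the right bank with Noor.  [the left bank: Cato, Kira, Pim, Rhea | the right bank: Faye, Ivo, Noor]
6. Boatman goes back to the left bank with Ivo.  [the left bank: Cato, Ivo, Kira, Pim, Rhea | the right bank: Faye, Noor]
7. Boatman goes to the right bank with Kira.  [the left bank: Cato, Ivo, Pim, Rhea | the right bank: Faye, Kira, Noor]
8. Boatman goes back to the left bank alone.  [the left bank: Cato, Ivo, Pim, Rhea | the right bank: Faye, Kira, Noor]
9. Boatman goes to the right bank with Rhea.  [the left bank: Cato, Ivo, Pim | the right bank: Faye, Kira, Noor, Rhea]
10. Boatman goes back to the left bank alone.  [the left bank: Cato, Ivo, Pim | the right bank: Faye, Kira, Noor, Rhea]
11. Boatman goes to the right bank with Cato.  [the left bank: Ivo, Pim | the right bank: Cato, Faye, Kira, Noor, Rhea]
12. Boatman goes back to the left bank alone.  [the left bank: Ivo, Pim | the right bank: Cato, Faye, Kira, Noor, Rhea]
13. Boatman goes to the right bank with Pim.  [the left bank: Ivo | the right bank: Cato, Faye, Kira, Noor, Pim, Rhea]
14. Boatman goes back to the left bank alone.  [the left bank: Ivo | the right bank: Cato, Faye, Kira, Noor, Pim, Rhea]
15. Boatman goes to the right bank with Ivo.  [the left bank: — | the right bank: Cato, Faye, Ivo, Kira, Noor, Pim, Rhea]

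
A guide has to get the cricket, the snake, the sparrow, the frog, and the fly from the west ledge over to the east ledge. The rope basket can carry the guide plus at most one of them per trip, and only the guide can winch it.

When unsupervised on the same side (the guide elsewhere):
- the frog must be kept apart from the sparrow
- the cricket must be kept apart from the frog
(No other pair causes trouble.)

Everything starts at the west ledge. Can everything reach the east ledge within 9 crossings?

No

Counting alone: the guide can take at most 1 across per trip to the east ledge, so moving all 5 needs at least 5 loaded trips out, with a return between consecutive ones — at least 9 crossings.
The safety rule pushes this higher. Following every safe sequence of crossings, the most of the 5 that can be at the east ledge as the rope basket arrives there on crossing 9 is 4 — never all 5.
So the move cannot be finished within 9 crossings. (The shortest complete plan takes 11:)
1. Guide goes to the east ledge with the frog.  [the west ledge: the cricket, the fly, the snake, the sparrow | the east ledge: the frog]
2. Guide goes back to the west ledge alone.  [the west ledge: the cricket, the fly, the snake, the sparrow | the east ledge: the frog]
3. Guide goes to the east ledge with the cricket.  [the west ledge: the fly, the snake, the sparrow | the east ledge: the cricket, the frog]
4. Guide goes back to the west ledge with the frog.  [the west ledge: the fly, the frog, the snake, the sparrow | the east ledge: the cricket]
5. Guide goes to the east ledge with the sparrow.  [the west ledge: the fly, the frog, the snake | the east ledge: the cricket, the sparrow]
6. Guide goes back to the west ledge alone.  [the west ledge: the fly, the frog, the snake | the east ledge: the cricket, the sparrow]
7. Guide goes to the east ledge with the snake.  [the west ledge: the fly, the frog | the east ledge: the cricket, the snake, the sparrow]
8. Guide goes back to the west ledge alone.  [the west ledge: the fly, the frog | the east ledge: the cricket, the snake, the sparrow]
9. Guide goes to the east ledge with the fly.  [the west ledge: the frog | the east ledge: the cricket, the fly, the snake, the sparrow]
10. Guide goes back to the west ledge alone.  [the west ledge: the frog | the east ledge: the cricket, the fly, the snake, the sparrow]
11. Guide goes to the east ledge with the frog.  [the west ledge: — | the east ledge: the cricket, the fly, the frog, the snake, the sparrow]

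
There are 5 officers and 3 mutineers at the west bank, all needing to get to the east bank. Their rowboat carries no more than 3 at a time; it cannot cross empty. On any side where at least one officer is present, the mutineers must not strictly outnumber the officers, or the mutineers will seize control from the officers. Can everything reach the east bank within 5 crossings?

No

Counting alone: each trip to the east bank takes at most 3 across and each return brings at least 1 back, so after t trips out (and t−1 returns) at most 3t − (t−1) of the 8 are across; that first reaches 8 at t = 4, so at least 7 crossings are needed.
Since 5 < 7, 5 crossings cannot be enough. (The shortest complete plan in fact takes 7:)
1. 2 mutineers → the east bank.  (the west bank: 5O 1M; the east bank: 0O 2M)
2. 1 mutineer ← the west bank.  (the west bank: 5O 2M; the east bank: 0O 1M)
3. 2 officers and 1 mutineer → the east bank.  (the west bank: 3O 1M; the east bank: 2O 2M)
4. 1 mutineer ← the west bank.  (the west bank: 3O 2M; the east bank: 2O 1M)
5. 1 officer and 2 mutineers → the east bank.  (the west bank: 2O 0M; the east bank: 3O 3M)
6. 1 mutineer ← the west bank.  (the west bank: 2O 1M; the east bank: 3O 2M)
7. 2 officers and 1 mutineer → the east bank.  (the west bank: 0O 0M; the east bank: 5O 3M)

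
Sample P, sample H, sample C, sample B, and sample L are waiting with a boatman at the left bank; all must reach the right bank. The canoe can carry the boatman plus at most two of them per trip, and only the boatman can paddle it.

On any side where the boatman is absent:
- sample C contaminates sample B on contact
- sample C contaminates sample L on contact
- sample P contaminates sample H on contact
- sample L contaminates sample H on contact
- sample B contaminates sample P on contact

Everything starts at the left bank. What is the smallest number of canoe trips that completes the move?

impossible

Whatever the first load, the items left behind include a forbidden pair without the boatman. No opening move is safe, so no plan exists.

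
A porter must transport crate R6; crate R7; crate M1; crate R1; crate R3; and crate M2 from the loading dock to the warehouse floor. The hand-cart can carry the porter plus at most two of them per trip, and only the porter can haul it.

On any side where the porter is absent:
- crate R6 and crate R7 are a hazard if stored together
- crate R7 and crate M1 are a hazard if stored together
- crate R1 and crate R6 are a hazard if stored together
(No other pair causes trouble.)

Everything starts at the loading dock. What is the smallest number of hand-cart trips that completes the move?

5

Counting alone: the porter can take at most 2 across per trip to the warehouse floor, so moving all 6 needs at least 3 loaded trips out, with a return between consecutive ones — at least 5 crossings.
The plan below uses exactly 5 crossings, so it is optimal:
1. Porter goes to the warehouse floor with crate M1 and crate R6.
2. Porter goes back to the loading dock alone.
3. Porter goes to the warehouse floor with crate M2 and crate R3.
4. Porter goes back to the loading dock alone.
5. Porter goes to the warehouse floor with crate R1 and crate R7.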